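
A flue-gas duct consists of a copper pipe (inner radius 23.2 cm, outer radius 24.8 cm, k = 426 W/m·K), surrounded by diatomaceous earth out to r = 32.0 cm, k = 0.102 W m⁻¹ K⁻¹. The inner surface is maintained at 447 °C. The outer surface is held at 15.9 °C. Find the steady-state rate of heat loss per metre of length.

Q' = 1080 W/m

Series thermal resistances, inner to outer:
  R'_copper = ln(0.248/0.232)/(2πk) = 0.06669/(2π·426) = 2.492×10^-5 m·K/W
  R'_diatomaceous earth = ln(0.320/0.248)/(2πk) = 0.2549/(2π·0.102) = 0.3977 m·K/W
ΣR = 2.492×10^-5 + 0.3977 = 0.3977 m·K/W
Q' = ΔT/ΣR = (447 °C − 15.9 °C)/0.3977 = 1080 W/m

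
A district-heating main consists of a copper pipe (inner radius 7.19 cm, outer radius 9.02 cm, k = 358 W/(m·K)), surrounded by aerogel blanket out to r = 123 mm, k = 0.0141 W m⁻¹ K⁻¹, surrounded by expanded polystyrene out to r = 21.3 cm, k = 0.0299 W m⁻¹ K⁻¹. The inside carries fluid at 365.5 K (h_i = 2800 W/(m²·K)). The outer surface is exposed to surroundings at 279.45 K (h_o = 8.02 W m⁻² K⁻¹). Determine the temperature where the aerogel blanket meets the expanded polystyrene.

Series thermal resistances, inner to outer:
  R'_conv,in = 1/(2πr h) = 1/(2π·0.0719·2800) = 7.906×10^-4 m·K/W
  R'_copper = ln(0.0902/0.0719)/(2πk) = 0.2268/(2π·358) = 1.008×10^-4 m·K/W
  R'_aerogel blanket = ln(0.123/0.0902)/(2πk) = 0.3102/(2π·0.0141) = 3.501 m·K/W
  R'_expanded polystyrene = ln(0.213/0.123)/(2πk) = 0.5491/(2π·0.0299) = 2.923 m·K/W
  R'_conv,out = 1/(2πr h) = 1/(2π·0.213·8.02) = 0.09317 m·K/W
ΣR = 7.906×10^-4 + 1.008×10^-4 + 3.501 + 2.923 + 0.09317 = 6.518 m·K/W
Q' = ΔT/ΣR = (365.5 K − 279.45 K)/6.518 = 13.20 W/m
From the inner boundary to the aerogel blanket/expanded polystyrene interface, ΣR_partial = 3.502 m·K/W.
T_interface = T_in − Q'·ΣR_partial = 365.5 K − (13.20)(3.502) = 319.3 K

T = 319.3 K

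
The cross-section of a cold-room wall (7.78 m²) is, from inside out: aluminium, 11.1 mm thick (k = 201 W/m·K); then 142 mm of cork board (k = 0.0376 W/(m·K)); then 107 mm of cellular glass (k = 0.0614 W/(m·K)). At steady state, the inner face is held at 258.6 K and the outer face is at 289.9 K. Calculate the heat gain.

Resistance network (inner→outer):
  R_aluminium = L/(kA) = 0.0111/(201·7.78) = 7.098×10^-6 K/W
  R_cork board = L/(kA) = 0.142/(0.0376·7.78) = 0.4854 K/W
  R_cellular glass = L/(kA) = 0.107/(0.0614·7.78) = 0.2240 K/W
ΣR = 7.098×10^-6 + 0.4854 + 0.2240 = 0.7094 K/W
Q = ΔT/ΣR = (258.6 K − 289.9 K)/0.7094 = -44.1 W
(Negative Q ⇒ heat flows inward; heat gain = 44.1 W.)

Q = 44.1 W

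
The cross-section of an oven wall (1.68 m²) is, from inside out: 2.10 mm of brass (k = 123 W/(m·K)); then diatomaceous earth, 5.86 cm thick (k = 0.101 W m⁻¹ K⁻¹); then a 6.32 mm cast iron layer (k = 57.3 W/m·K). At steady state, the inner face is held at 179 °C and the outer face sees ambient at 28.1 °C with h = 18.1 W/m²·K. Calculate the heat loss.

Series thermal resistances, inner to outer:
  R_brass = L/(kA) = 0.00210/(123·1.68) = 1.016×10^-5 K/W
  R_diatomaceous earth = L/(kA) = 0.0586/(0.101·1.68) = 0.3454 K/W
  R_cast iron = L/(kA) = 0.00632/(57.3·1.68) = 6.565×10^-5 K/W
  R_conv,out = 1/(hA) = 1/(18.1·1.68) = 0.03289 K/W
ΣR = 1.016×10^-5 + 0.3454 + 6.565×10^-5 + 0.03289 = 0.3784 K/W
Q = ΔT/ΣR = (179 °C − 28.1 °C)/0.3784 = 399 W

Q = 399 W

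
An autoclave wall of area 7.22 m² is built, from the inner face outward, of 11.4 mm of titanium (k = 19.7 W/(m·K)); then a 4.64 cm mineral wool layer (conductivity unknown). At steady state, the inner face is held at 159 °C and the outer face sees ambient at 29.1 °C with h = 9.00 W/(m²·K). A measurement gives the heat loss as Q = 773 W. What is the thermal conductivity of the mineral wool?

ΣR = ΔT/Q = |159 − 29.1|/773 = 0.1680 K/W
Known resistances:
  R_titanium = L/(kA) = 0.0114/(19.7·7.22) = 8.015×10^-5 K/W
  R_conv,out = 1/(hA) = 1/(9.00·7.22) = 0.01539 K/W
R_mineral wool = ΣR − ΣR_known = 0.1680 − 0.01547 = 0.1525 K/W
L/(kA) = 0.1525 ⇒ k = 0.0464/(0.1525·7.22) = 0.0421 W/m·K

k = 0.0421 W/m·K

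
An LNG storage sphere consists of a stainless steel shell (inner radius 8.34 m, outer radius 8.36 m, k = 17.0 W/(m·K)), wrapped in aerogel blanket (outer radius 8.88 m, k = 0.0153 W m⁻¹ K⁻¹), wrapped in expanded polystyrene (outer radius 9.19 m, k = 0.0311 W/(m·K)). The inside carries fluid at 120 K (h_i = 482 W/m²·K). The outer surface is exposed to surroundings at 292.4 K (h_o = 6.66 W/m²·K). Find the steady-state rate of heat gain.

Q = 3.72 kW

Resistance network (inner→outer):
  R_conv,in = 1/(4πr²h) = 1/(4π·8.34²·482) = 2.374×10^-6 K/W
  R_stainless steel = (1/8.34 − 1/8.36)/(4πk) = 2.869×10^-4/(4π·17.0) = 1.343×10^-6 K/W
  R_aerogel blanket = (1/8.36 − 1/8.88)/(4πk) = 0.007005/(4π·0.0153) = 0.03643 K/W
  R_expanded polystyrene = (1/8.88 − 1/9.19)/(4πk) = 0.003799/(4π·0.0311) = 0.009720 K/W
  R_conv,out = 1/(4πr²h) = 1/(4π·9.19²·6.66) = 1.415×10^-4 K/W
ΣR = 2.374×10^-6 + 1.343×10^-6 + 0.03643 + 0.009720 + 1.415×10^-4 = 0.04630 K/W
Q = ΔT/ΣR = (120 K − 292.4 K)/0.04630 = -3720 W
(Negative Q ⇒ heat flows inward; heat gain = 3720 W.)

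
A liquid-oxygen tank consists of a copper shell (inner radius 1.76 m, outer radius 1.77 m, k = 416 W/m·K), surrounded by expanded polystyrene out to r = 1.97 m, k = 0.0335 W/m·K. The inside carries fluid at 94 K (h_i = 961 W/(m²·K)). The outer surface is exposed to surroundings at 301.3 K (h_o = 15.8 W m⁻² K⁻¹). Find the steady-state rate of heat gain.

Treat each layer as a resistance in series:
  R_conv,in = 1/(4πr²h) = 1/(4π·1.76²·961) = 2.673×10^-5 K/W
  R_copper = (1/1.76 − 1/1.77)/(4πk) = 0.003210/(4π·416) = 6.141×10^-7 K/W
  R_expanded polystyrene = (1/1.77 − 1/1.97)/(4πk) = 0.05736/(4π·0.0335) = 0.1362 K/W
  R_conv,out = 1/(4πr²h) = 1/(4π·1.97²·15.8) = 0.001298 K/W
ΣR = 2.673×10^-5 + 6.141×10^-7 + 0.1362 + 0.001298 = 0.1375 K/W
Q = ΔT/ΣR = (94 K − 301.3 K)/0.1375 = -1510 W
(Negative Q ⇒ heat flows inward; heat gain = 1510 W.)

Q = 1510 W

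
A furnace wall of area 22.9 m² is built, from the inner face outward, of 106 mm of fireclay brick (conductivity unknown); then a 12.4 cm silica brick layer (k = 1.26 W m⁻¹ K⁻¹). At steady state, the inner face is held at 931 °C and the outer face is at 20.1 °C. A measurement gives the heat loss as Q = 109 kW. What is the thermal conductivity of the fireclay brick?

ΣR = ΔT/Q = |931 − 20.1|/1.09×10^5 = 0.008357 K/W
Known resistances:
  R_silica brick = L/(kA) = 0.124/(1.26·22.9) = 0.004297 K/W
R_fireclay brick = ΣR − ΣR_known = 0.008357 − 0.004297 = 0.004060 K/W
L/(kA) = 0.004060 ⇒ k = 0.106/(0.004060·22.9) = 1.14 W/m·K

k = 1.14 W/m·K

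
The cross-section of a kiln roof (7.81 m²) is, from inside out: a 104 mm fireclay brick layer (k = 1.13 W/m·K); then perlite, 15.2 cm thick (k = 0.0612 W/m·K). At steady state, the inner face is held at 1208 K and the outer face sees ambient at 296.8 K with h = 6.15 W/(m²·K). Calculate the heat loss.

Q = 2600 W

Treat each layer as a resistance in series:
  R_fireclay brick = L/(kA) = 0.104/(1.13·7.81) = 0.01178 K/W
  R_perlite = L/(kA) = 0.152/(0.0612·7.81) = 0.3180 K/W
  R_conv,out = 1/(hA) = 1/(6.15·7.81) = 0.02082 K/W
ΣR = 0.01178 + 0.3180 + 0.02082 = 0.3506 K/W
Q = ΔT/ΣR = (1208 K − 296.8 K)/0.3506 = 2600 W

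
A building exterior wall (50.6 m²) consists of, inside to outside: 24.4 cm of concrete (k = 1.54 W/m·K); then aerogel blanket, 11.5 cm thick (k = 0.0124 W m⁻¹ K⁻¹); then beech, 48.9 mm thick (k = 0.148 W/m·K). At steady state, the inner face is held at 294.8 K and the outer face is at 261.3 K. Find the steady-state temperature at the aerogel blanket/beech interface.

T = 262.4 K

Resistance network (inner→outer):
  R_concrete = L/(kA) = 0.244/(1.54·50.6) = 0.003131 K/W
  R_aerogel blanket = L/(kA) = 0.115/(0.0124·50.6) = 0.1833 K/W
  R_beech = L/(kA) = 0.0489/(0.148·50.6) = 0.006530 K/W
ΣR = 0.003131 + 0.1833 + 0.006530 = 0.1930 K/W
Q = ΔT/ΣR = (294.8 K − 261.3 K)/0.1930 = 173.6 W
From the inner boundary to the aerogel blanket/beech interface, ΣR_partial = 0.1864 K/W.
T_interface = T_in − Q·ΣR_partial = 294.8 K − (173.6)(0.1864) = 262.4 K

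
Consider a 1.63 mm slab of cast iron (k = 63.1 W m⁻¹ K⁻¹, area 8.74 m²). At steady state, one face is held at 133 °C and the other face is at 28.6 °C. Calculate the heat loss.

Q = 35300 kW

Q = kA·ΔT/L = 63.1 × 8.74 × |133 °C − 28.6 °C| / 0.00163 = 3.53×10^7 W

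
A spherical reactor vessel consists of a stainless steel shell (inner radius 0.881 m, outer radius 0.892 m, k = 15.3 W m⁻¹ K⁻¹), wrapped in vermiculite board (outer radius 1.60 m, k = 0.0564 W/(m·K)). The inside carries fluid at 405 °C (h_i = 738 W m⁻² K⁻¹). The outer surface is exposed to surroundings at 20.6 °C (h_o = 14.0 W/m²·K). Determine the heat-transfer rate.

Q = 547 W

Treat each layer as a resistance in series:
  R_conv,in = 1/(4πr²h) = 1/(4π·0.881²·738) = 1.389×10^-4 K/W
  R_stainless steel = (1/0.881 − 1/0.892)/(4πk) = 0.01400/(4π·15.3) = 7.280×10^-5 K/W
  R_vermiculite board = (1/0.892 − 1/1.60)/(4πk) = 0.4961/(4π·0.0564) = 0.6999 K/W
  R_conv,out = 1/(4πr²h) = 1/(4π·1.60²·14.0) = 0.002220 K/W
ΣR = 1.389×10^-4 + 7.280×10^-5 + 0.6999 + 0.002220 = 0.7023 K/W
Q = ΔT/ΣR = (405 °C − 20.6 °C)/0.7023 = 547 W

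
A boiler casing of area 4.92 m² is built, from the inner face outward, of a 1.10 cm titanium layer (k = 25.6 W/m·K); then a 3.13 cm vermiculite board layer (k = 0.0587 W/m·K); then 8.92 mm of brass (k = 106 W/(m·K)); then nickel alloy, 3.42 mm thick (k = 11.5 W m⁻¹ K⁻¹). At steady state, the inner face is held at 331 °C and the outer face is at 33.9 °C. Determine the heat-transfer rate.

Q = 2740 W

Resistance network (inner→outer):
  R_titanium = L/(kA) = 0.0110/(25.6·4.92) = 8.733×10^-5 K/W
  R_vermiculite board = L/(kA) = 0.0313/(0.0587·4.92) = 0.1084 K/W
  R_brass = L/(kA) = 0.00892/(106·4.92) = 1.710×10^-5 K/W
  R_nickel alloy = L/(kA) = 0.00342/(11.5·4.92) = 6.045×10^-5 K/W
ΣR = 8.733×10^-5 + 0.1084 + 1.710×10^-5 + 6.045×10^-5 = 0.1086 K/W
Q = ΔT/ΣR = (331 °C − 33.9 °C)/0.1086 = 2740 W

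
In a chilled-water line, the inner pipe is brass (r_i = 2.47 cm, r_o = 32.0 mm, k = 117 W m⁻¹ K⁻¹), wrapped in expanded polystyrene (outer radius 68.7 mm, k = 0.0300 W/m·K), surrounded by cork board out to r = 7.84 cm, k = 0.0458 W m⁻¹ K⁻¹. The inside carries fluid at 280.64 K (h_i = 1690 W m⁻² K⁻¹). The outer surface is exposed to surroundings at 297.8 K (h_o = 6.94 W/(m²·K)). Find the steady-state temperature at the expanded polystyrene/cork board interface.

T = 295.1 K

Series thermal resistances, inner to outer:
  R'_conv,in = 1/(2πr h) = 1/(2π·0.0247·1690) = 0.003813 m·K/W
  R'_brass = ln(0.0320/0.0247)/(2πk) = 0.2589/(2π·117) = 3.522×10^-4 m·K/W
  R'_expanded polystyrene = ln(0.0687/0.0320)/(2πk) = 0.7640/(2π·0.0300) = 4.053 m·K/W
  R'_cork board = ln(0.0784/0.0687)/(2πk) = 0.1321/(2π·0.0458) = 0.4590 m·K/W
  R'_conv,out = 1/(2πr h) = 1/(2π·0.0784·6.94) = 0.2925 m·K/W
ΣR = 0.003813 + 3.522×10^-4 + 4.053 + 0.4590 + 0.2925 = 4.809 m·K/W
Q' = ΔT/ΣR = (280.64 K − 297.8 K)/4.809 = -3.568 W/m
From the inner boundary to the expanded polystyrene/cork board interface, ΣR_partial = 4.057 m·K/W.
T_interface = T_in − Q'·ΣR_partial = 280.64 K − (-3.568)(4.057) = 295.1 K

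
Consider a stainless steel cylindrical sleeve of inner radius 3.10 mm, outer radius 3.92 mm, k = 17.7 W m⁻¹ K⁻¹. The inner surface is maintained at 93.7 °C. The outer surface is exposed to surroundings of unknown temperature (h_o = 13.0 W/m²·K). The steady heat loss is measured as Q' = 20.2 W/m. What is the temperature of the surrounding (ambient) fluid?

T_out = 30.6 °C

Series resistances:
  R'_stainless steel = ln(0.00392/0.00310)/(2πk) = 0.2347/(2π·17.7) = 0.002110 m·K/W
  R'_conv,out = 1/(2πr h) = 1/(2π·0.00392·13.0) = 3.123 m·K/W
ΣR = 3.125 m·K/W
ΔT = Q'·ΣR = 20.2 × 3.125 = 63.12 K
Heat flows outward, so T_out = T_in − ΔT = 93.7 − 63.12 = 30.6 °C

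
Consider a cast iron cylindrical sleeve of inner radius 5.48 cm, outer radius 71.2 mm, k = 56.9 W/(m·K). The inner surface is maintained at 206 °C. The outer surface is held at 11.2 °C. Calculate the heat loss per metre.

Q' = 266 kW/m

Q' = 2πk·ΔT/ln(r₂/r₁) = 2π × 56.9 × 194.8 / ln(0.0712/0.0548) = 2.66×10^5 W/m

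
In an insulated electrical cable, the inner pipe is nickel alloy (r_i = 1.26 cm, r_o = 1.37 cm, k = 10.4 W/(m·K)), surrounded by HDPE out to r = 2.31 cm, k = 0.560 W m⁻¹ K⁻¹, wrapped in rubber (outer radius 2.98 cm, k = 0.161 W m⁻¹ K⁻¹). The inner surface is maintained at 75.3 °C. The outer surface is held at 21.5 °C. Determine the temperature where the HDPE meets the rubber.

T = 55.2 °C

Series thermal resistances, inner to outer:
  R'_nickel alloy = ln(0.0137/0.0126)/(2πk) = 0.08370/(2π·10.4) = 0.001281 m·K/W
  R'_HDPE = ln(0.0231/0.0137)/(2πk) = 0.5224/(2π·0.560) = 0.1485 m·K/W
  R'_rubber = ln(0.0298/0.0231)/(2πk) = 0.2547/(2π·0.161) = 0.2518 m·K/W
ΣR = 0.001281 + 0.1485 + 0.2518 = 0.4016 m·K/W
Q' = ΔT/ΣR = (75.3 °C − 21.5 °C)/0.4016 = 134.0 W/m
From the inner boundary to the HDPE/rubber interface, ΣR_partial = 0.1498 m·K/W.
T_interface = T_in − Q'·ΣR_partial = 75.3 °C − (134.0)(0.1498) = 55.2 °C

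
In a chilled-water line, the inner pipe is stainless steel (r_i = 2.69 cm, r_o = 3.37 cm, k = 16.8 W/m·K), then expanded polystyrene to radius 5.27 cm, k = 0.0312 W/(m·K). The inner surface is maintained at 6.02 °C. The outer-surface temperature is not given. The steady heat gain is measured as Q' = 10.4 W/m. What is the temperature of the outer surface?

Sum the resistances:
  R'_stainless steel = ln(0.0337/0.0269)/(2πk) = 0.2254/(2π·16.8) = 0.002135 m·K/W
  R'_expanded polystyrene = ln(0.0527/0.0337)/(2πk) = 0.4471/(2π·0.0312) = 2.281 m·K/W
ΣR = 2.283 m·K/W
ΔT = Q'·ΣR = 10.4 × 2.283 = 23.74 K
Heat flows inward, so T_out = T_in + ΔT = 6.02 + 23.74 = 29.8 °C

T_out = 29.8 °C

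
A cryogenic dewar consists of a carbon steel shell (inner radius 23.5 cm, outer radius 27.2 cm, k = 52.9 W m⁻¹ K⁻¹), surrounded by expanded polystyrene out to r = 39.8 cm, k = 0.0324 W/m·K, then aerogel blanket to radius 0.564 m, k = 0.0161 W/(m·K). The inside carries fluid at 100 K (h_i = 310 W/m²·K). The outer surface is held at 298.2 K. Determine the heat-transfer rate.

Q = 30.4 W

Resistance network (inner→outer):
  R_conv,in = 1/(4πr²h) = 1/(4π·0.235²·310) = 0.004648 K/W
  R_carbon steel = (1/0.235 − 1/0.272)/(4πk) = 0.5788/(4π·52.9) = 8.708×10^-4 K/W
  R_expanded polystyrene = (1/0.272 − 1/0.398)/(4πk) = 1.164/(4π·0.0324) = 2.859 K/W
  R_aerogel blanket = (1/0.398 − 1/0.564)/(4πk) = 0.7395/(4π·0.0161) = 3.655 K/W
ΣR = 0.004648 + 8.708×10^-4 + 2.859 + 3.655 = 6.520 K/W
Q = ΔT/ΣR = (100 K − 298.2 K)/6.520 = -30.4 W
(Negative Q ⇒ heat flows inward; heat gain = 30.4 W.)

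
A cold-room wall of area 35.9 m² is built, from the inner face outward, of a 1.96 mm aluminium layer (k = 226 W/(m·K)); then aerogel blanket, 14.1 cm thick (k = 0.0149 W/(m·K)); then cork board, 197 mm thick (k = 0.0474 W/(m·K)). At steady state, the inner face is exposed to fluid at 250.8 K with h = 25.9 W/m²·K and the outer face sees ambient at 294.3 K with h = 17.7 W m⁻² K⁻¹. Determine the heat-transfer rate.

Resistance network (inner→outer):
  R_conv,in = 1/(hA) = 1/(25.9·35.9) = 0.001075 K/W
  R_aluminium = L/(kA) = 0.00196/(226·35.9) = 2.416×10^-7 K/W
  R_aerogel blanket = L/(kA) = 0.141/(0.0149·35.9) = 0.2636 K/W
  R_cork board = L/(kA) = 0.197/(0.0474·35.9) = 0.1158 K/W
  R_conv,out = 1/(hA) = 1/(17.7·35.9) = 0.001574 K/W
ΣR = 0.001075 + 2.416×10^-7 + 0.2636 + 0.1158 + 0.001574 = 0.3820 K/W
Q = ΔT/ΣR = (250.8 K − 294.3 K)/0.3820 = -114 W
(Negative Q ⇒ heat flows inward; heat gain = 114 W.)

Q = 114 W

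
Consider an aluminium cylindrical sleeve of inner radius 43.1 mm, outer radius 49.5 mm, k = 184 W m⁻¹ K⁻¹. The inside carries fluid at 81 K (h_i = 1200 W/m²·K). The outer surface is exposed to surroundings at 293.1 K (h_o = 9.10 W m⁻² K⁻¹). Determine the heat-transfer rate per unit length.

Resistance network (inner→outer):
  R'_conv,in = 1/(2πr h) = 1/(2π·0.0431·1200) = 0.003077 m·K/W
  R'_aluminium = ln(0.0495/0.0431)/(2πk) = 0.1384/(2π·184) = 1.198×10^-4 m·K/W
  R'_conv,out = 1/(2πr h) = 1/(2π·0.0495·9.10) = 0.3533 m·K/W
ΣR = 0.003077 + 1.198×10^-4 + 0.3533 = 0.3565 m·K/W
Q' = ΔT/ΣR = (81 K − 293.1 K)/0.3565 = -595 W/m
(Negative Q' ⇒ heat flows inward; heat gain = 595 W/m.)

Q' = 595 W/m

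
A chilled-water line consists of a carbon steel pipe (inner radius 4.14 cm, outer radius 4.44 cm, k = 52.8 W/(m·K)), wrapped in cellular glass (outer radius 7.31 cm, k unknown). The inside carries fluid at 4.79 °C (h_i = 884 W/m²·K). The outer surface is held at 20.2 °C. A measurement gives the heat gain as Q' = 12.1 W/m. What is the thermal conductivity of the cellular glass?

k = 0.0625 W/m·K

ΣR = ΔT/Q' = |4.79 − 20.2|/12.1 = 1.274 m·K/W
Known resistances:
  R'_conv,in = 1/(2πr h) = 1/(2π·0.0414·884) = 0.004349 m·K/W
  R'_carbon steel = ln(0.0444/0.0414)/(2πk) = 0.06996/(2π·52.8) = 2.109×10^-4 m·K/W
R_cellular glass = ΣR − ΣR_known = 1.274 − 0.004560 = 1.269 m·K/W
ln(r₂/r₁)/(2πk) = 1.269 ⇒ k = 0.4986/(2π·1.269) = 0.0625 W/m·K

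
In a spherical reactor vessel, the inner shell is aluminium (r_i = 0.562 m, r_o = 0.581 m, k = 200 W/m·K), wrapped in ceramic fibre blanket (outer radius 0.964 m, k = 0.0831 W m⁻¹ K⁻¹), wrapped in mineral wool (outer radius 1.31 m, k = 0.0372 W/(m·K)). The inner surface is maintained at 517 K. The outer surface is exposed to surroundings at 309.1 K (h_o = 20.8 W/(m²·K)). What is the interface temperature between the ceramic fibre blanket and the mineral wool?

T = 407 K

Resistance network (inner→outer):
  R_aluminium = (1/0.562 − 1/0.581)/(4πk) = 0.05819/(4π·200) = 2.315×10^-5 K/W
  R_ceramic fibre blanket = (1/0.581 − 1/0.964)/(4πk) = 0.6838/(4π·0.0831) = 0.6548 K/W
  R_mineral wool = (1/0.964 − 1/1.31)/(4πk) = 0.2740/(4π·0.0372) = 0.5861 K/W
  R_conv,out = 1/(4πr²h) = 1/(4π·1.31²·20.8) = 0.002229 K/W
ΣR = 2.315×10^-5 + 0.6548 + 0.5861 + 0.002229 = 1.243 K/W
Q = ΔT/ΣR = (517 K − 309.1 K)/1.243 = 167.3 W
From the inner boundary to the ceramic fibre blanket/mineral wool interface, ΣR_partial = 0.6548 K/W.
T_interface = T_in − Q·ΣR_partial = 517 K − (167.3)(0.6548) = 407 K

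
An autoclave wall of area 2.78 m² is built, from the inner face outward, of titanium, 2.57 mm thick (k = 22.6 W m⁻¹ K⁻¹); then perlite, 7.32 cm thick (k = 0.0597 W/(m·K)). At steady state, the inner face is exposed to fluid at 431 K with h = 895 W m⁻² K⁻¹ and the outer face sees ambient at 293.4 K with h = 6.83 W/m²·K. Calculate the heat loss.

Q = 278 W

Resistance network (inner→outer):
  R_conv,in = 1/(hA) = 1/(895·2.78) = 4.019×10^-4 K/W
  R_titanium = L/(kA) = 0.00257/(22.6·2.78) = 4.091×10^-5 K/W
  R_perlite = L/(kA) = 0.0732/(0.0597·2.78) = 0.4411 K/W
  R_conv,out = 1/(hA) = 1/(6.83·2.78) = 0.05267 K/W
ΣR = 4.019×10^-4 + 4.091×10^-5 + 0.4411 + 0.05267 = 0.4942 K/W
Q = ΔT/ΣR = (431 K − 293.4 K)/0.4942 = 278 W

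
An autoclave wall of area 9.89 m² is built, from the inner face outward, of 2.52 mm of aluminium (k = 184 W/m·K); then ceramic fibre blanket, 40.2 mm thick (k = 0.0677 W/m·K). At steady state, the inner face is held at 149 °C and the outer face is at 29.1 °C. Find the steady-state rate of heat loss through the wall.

Series thermal resistances, inner to outer:
  R_aluminium = L/(kA) = 0.00252/(184·9.89) = 1.385×10^-6 K/W
  R_ceramic fibre blanket = L/(kA) = 0.0402/(0.0677·9.89) = 0.06004 K/W
ΣR = 1.385×10^-6 + 0.06004 = 0.06004 K/W
Q = ΔT/ΣR = (149 °C − 29.1 °C)/0.06004 = 2000 W

Q = 2.00 kW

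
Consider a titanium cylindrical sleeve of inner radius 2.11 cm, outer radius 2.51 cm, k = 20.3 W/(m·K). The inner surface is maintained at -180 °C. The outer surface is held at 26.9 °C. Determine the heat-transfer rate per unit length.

Q' = 152 kW/m

Q' = 2πk·ΔT/ln(r₂/r₁) = 2π × 20.3 × 206.9 / ln(0.0251/0.0211) = 1.52×10^5 W/m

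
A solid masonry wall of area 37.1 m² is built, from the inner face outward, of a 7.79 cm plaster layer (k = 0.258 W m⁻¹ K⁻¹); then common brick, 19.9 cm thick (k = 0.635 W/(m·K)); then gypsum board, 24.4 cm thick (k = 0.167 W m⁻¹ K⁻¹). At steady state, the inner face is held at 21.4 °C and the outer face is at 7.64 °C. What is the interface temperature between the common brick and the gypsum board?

T = 17.3 °C

Series thermal resistances, inner to outer:
  R_plaster = L/(kA) = 0.0779/(0.258·37.1) = 0.008138 K/W
  R_common brick = L/(kA) = 0.199/(0.635·37.1) = 0.008447 K/W
  R_gypsum board = L/(kA) = 0.244/(0.167·37.1) = 0.03938 K/W
ΣR = 0.008138 + 0.008447 + 0.03938 = 0.05597 K/W
Q = ΔT/ΣR = (21.4 °C − 7.64 °C)/0.05597 = 245.8 W
From the inner boundary to the common brick/gypsum board interface, ΣR_partial = 0.01658 K/W.
T_interface = T_in − Q·ΣR_partial = 21.4 °C − (245.8)(0.01658) = 17.3 °C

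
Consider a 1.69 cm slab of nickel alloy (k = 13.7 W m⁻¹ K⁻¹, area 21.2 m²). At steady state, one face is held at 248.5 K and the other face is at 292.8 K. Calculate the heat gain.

Q = kA·ΔT/L = 13.7 × 21.2 × |248.5 K − 292.8 K| / 0.0169 = 7.61×10^5 W

Q = 7.61×10^5 W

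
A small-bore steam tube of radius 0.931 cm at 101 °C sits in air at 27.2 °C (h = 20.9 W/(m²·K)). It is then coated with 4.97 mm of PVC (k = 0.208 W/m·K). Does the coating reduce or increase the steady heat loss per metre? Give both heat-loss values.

Critical radius for a cylinder: r_cr = k/h = 0.00995 m = 0.995 cm.
Outer radius after coating: r₂ = 0.00931 + 0.00497 = 0.01428 m.
r₁ < r_cr < r₂: heat loss rises to a maximum at r_cr then falls. Whether the coating helps depends on whether Q(r₂) has dropped back below Q(r₁).
Bare: R = 1/(2πr₁h) = 0.8179 m·K/W; Q = 73.8/0.8179 = 90.2 W/m.
Coated: R = R_cond + R_conv = 0.8606 m·K/W; Q = 73.8/0.8606 = 85.8 W/m.

reduces: 90.2 → 85.8 W/m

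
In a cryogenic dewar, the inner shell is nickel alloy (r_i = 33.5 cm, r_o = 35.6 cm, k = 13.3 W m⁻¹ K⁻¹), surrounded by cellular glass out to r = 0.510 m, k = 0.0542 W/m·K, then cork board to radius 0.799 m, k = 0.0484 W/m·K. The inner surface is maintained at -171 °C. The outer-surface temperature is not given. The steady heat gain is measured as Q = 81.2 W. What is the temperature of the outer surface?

Series resistances:
  R_nickel alloy = (1/0.335 − 1/0.356)/(4πk) = 0.1761/(4π·13.3) = 0.001054 K/W
  R_cellular glass = (1/0.356 − 1/0.510)/(4πk) = 0.8482/(4π·0.0542) = 1.245 K/W
  R_cork board = (1/0.510 − 1/0.799)/(4πk) = 0.7092/(4π·0.0484) = 1.166 K/W
ΣR = 2.412 K/W
ΔT = Q·ΣR = 81.2 × 2.412 = 195.9 K
Heat flows inward, so T_out = T_in + ΔT = -171 + 195.9 = 24.9 °C

T_out = 24.9 °C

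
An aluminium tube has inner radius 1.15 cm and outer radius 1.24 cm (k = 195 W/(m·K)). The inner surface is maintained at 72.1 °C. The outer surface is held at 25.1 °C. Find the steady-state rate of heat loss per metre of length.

Q' = 764 kW/m

Q' = 2πk·ΔT/ln(r₂/r₁) = 2π × 195 × 47 / ln(0.0124/0.0115) = 7.64×10^5 W/m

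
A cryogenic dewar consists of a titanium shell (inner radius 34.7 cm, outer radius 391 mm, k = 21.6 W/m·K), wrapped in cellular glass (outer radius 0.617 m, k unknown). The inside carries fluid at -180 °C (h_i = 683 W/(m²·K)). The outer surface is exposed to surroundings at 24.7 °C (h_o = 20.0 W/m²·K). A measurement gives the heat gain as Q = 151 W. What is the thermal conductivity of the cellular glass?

k = 0.0555 W/m·K

ΣR = ΔT/Q = |-180 − 24.7|/151 = 1.356 K/W
Known resistances:
  R_conv,in = 1/(4πr²h) = 1/(4π·0.347²·683) = 9.676×10^-4 K/W
  R_titanium = (1/0.347 − 1/0.391)/(4πk) = 0.3243/(4π·21.6) = 0.001195 K/W
  R_conv,out = 1/(4πr²h) = 1/(4π·0.617²·20.0) = 0.01045 K/W
R_cellular glass = ΣR − ΣR_known = 1.356 − 0.01261 = 1.343 K/W
(1/r₁−1/r₂)/(4πk) = 1.343 ⇒ k = 0.9368/(4π·1.343) = 0.0555 W/m·K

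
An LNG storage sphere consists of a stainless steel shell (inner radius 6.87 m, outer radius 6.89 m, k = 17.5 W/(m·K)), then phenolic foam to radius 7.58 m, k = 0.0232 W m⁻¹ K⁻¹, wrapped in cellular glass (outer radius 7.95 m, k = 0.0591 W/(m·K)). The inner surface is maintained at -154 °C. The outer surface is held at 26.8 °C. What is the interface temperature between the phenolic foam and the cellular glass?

T = -1.1 °C

Resistance network (inner→outer):
  R_stainless steel = (1/6.87 − 1/6.89)/(4πk) = 4.225×10^-4/(4π·17.5) = 1.921×10^-6 K/W
  R_phenolic foam = (1/6.89 − 1/7.58)/(4πk) = 0.01321/(4π·0.0232) = 0.04532 K/W
  R_cellular glass = (1/7.58 − 1/7.95)/(4πk) = 0.006140/(4π·0.0591) = 0.008267 K/W
ΣR = 1.921×10^-6 + 0.04532 + 0.008267 = 0.05359 K/W
Q = ΔT/ΣR = (-154 °C − 26.8 °C)/0.05359 = -3374 W
From the inner boundary to the phenolic foam/cellular glass interface, ΣR_partial = 0.04532 K/W.
T_interface = T_in − Q·ΣR_partial = -154 °C − (-3374)(0.04532) = -1.1 °C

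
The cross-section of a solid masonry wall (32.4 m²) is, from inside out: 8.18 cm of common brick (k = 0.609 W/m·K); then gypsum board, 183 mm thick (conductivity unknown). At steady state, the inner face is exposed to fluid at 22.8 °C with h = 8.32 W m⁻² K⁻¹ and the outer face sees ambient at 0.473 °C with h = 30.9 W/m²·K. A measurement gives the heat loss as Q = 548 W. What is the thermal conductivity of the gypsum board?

k = 0.177 W/m·K

ΣR = ΔT/Q = |22.8 − 0.473|/548 = 0.04074 K/W
Known resistances:
  R_conv,in = 1/(hA) = 1/(8.32·32.4) = 0.003710 K/W
  R_common brick = L/(kA) = 0.0818/(0.609·32.4) = 0.004146 K/W
  R_conv,out = 1/(hA) = 1/(30.9·32.4) = 9.988×10^-4 K/W
R_gypsum board = ΣR − ΣR_known = 0.04074 − 0.008855 = 0.03188 K/W
L/(kA) = 0.03188 ⇒ k = 0.183/(0.03188·32.4) = 0.177 W/m·K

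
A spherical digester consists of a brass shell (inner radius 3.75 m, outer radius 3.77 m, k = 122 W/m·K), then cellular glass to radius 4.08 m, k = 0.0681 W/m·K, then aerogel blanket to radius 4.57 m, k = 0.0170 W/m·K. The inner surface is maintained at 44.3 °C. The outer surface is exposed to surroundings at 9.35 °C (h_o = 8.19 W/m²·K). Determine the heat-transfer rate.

Q = 238 W

Treat each layer as a resistance in series:
  R_brass = (1/3.75 − 1/3.77)/(4πk) = 0.001415/(4π·122) = 9.228×10^-7 K/W
  R_cellular glass = (1/3.77 − 1/4.08)/(4πk) = 0.02015/(4π·0.0681) = 0.02355 K/W
  R_aerogel blanket = (1/4.08 − 1/4.57)/(4πk) = 0.02628/(4π·0.0170) = 0.1230 K/W
  R_conv,out = 1/(4πr²h) = 1/(4π·4.57²·8.19) = 4.652×10^-4 K/W
ΣR = 9.228×10^-7 + 0.02355 + 0.1230 + 4.652×10^-4 = 0.1470 K/W
Q = ΔT/ΣR = (44.3 °C − 9.35 °C)/0.1470 = 238 W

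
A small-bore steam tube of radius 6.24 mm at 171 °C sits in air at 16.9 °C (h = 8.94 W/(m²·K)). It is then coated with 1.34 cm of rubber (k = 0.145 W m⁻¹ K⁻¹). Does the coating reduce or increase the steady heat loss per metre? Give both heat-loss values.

increases: 54.0 → 71.2 W/m

Critical radius for a cylinder: r_cr = k/h = 0.0162 m = 1.62 cm.
Outer radius after coating: r₂ = 0.00624 + 0.0134 = 0.01964 m.
r₁ < r_cr < r₂: heat loss rises to a maximum at r_cr then falls. Whether the coating helps depends on whether Q(r₂) has dropped back below Q(r₁).
Bare: R = 1/(2πr₁h) = 2.853 m·K/W; Q = 154.1/2.853 = 54.0 W/m.
Coated: R = R_cond + R_conv = 2.165 m·K/W; Q = 154.1/2.165 = 71.2 W/m.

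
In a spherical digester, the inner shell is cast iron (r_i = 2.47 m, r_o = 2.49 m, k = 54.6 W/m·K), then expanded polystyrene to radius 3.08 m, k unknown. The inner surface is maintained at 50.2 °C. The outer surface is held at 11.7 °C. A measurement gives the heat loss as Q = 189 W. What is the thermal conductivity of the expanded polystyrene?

k = 0.0301 W/m·K

ΣR = ΔT/Q = |50.2 − 11.7|/189 = 0.2037 K/W
Known resistances:
  R_cast iron = (1/2.47 − 1/2.49)/(4πk) = 0.003252/(4π·54.6) = 4.739×10^-6 K/W
R_expanded polystyrene = ΣR − ΣR_known = 0.2037 − 4.739×10^-6 = 0.2037 K/W
(1/r₁−1/r₂)/(4πk) = 0.2037 ⇒ k = 0.07693/(4π·0.2037) = 0.0301 W/m·K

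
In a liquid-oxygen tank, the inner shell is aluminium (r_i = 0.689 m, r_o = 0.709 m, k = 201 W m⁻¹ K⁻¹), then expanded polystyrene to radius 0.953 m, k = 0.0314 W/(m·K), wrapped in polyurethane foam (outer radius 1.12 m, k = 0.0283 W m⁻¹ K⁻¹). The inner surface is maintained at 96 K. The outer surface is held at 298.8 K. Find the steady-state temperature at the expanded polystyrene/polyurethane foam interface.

Series thermal resistances, inner to outer:
  R_aluminium = (1/0.689 − 1/0.709)/(4πk) = 0.04094/(4π·201) = 1.621×10^-5 K/W
  R_expanded polystyrene = (1/0.709 − 1/0.953)/(4πk) = 0.3611/(4π·0.0314) = 0.9152 K/W
  R_polyurethane foam = (1/0.953 − 1/1.12)/(4πk) = 0.1565/(4π·0.0283) = 0.4400 K/W
ΣR = 1.621×10^-5 + 0.9152 + 0.4400 = 1.355 K/W
Q = ΔT/ΣR = (96 K − 298.8 K)/1.355 = -149.7 W
From the inner boundary to the expanded polystyrene/polyurethane foam interface, ΣR_partial = 0.9152 K/W.
T_interface = T_in − Q·ΣR_partial = 96 K − (-149.7)(0.9152) = 233.0 K

T = 233.0 K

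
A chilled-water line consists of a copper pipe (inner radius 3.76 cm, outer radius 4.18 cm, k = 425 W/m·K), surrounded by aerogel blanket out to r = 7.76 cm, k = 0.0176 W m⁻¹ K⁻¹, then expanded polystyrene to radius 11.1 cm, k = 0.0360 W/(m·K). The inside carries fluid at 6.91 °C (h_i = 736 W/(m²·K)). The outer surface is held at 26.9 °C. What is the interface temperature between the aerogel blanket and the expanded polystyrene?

Series thermal resistances, inner to outer:
  R'_conv,in = 1/(2πr h) = 1/(2π·0.0376·736) = 0.005751 m·K/W
  R'_copper = ln(0.0418/0.0376)/(2πk) = 0.1059/(2π·425) = 3.965×10^-5 m·K/W
  R'_aerogel blanket = ln(0.0776/0.0418)/(2πk) = 0.6187/(2π·0.0176) = 5.595 m·K/W
  R'_expanded polystyrene = ln(0.111/0.0776)/(2πk) = 0.3580/(2π·0.0360) = 1.583 m·K/W
ΣR = 0.005751 + 3.965×10^-5 + 5.595 + 1.583 = 7.184 m·K/W
Q' = ΔT/ΣR = (6.91 °C − 26.9 °C)/7.184 = -2.783 W/m
From the inner boundary to the aerogel blanket/expanded polystyrene interface, ΣR_partial = 5.601 m·K/W.
T_interface = T_in − Q'·ΣR_partial = 6.91 °C − (-2.783)(5.601) = 22.5 °C

T = 22.5 °C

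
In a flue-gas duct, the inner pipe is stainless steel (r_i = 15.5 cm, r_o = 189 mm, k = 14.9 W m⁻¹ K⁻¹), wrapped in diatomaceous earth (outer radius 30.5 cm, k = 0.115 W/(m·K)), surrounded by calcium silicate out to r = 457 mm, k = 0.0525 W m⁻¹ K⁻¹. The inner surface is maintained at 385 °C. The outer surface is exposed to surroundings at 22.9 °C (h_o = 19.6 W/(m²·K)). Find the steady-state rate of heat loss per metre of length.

Resistance network (inner→outer):
  R'_stainless steel = ln(0.189/0.155)/(2πk) = 0.1983/(2π·14.9) = 0.002118 m·K/W
  R'_diatomaceous earth = ln(0.305/0.189)/(2πk) = 0.4786/(2π·0.115) = 0.6623 m·K/W
  R'_calcium silicate = ln(0.457/0.305)/(2πk) = 0.4044/(2π·0.0525) = 1.226 m·K/W
  R'_conv,out = 1/(2πr h) = 1/(2π·0.457·19.6) = 0.01777 m·K/W
ΣR = 0.002118 + 0.6623 + 1.226 + 0.01777 = 1.908 m·K/W
Q' = ΔT/ΣR = (385 °C − 22.9 °C)/1.908 = 190 W/m

Q' = 190 W/m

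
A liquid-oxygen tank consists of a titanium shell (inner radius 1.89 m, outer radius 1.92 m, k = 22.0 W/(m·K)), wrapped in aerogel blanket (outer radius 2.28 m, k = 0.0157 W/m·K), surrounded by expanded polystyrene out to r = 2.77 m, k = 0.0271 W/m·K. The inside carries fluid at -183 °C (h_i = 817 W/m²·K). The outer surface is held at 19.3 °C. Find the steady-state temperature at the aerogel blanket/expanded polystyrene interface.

T = -52.2 °C

Series thermal resistances, inner to outer:
  R_conv,in = 1/(4πr²h) = 1/(4π·1.89²·817) = 2.727×10^-5 K/W
  R_titanium = (1/1.89 − 1/1.92)/(4πk) = 0.008267/(4π·22.0) = 2.990×10^-5 K/W
  R_aerogel blanket = (1/1.92 − 1/2.28)/(4πk) = 0.08224/(4π·0.0157) = 0.4168 K/W
  R_expanded polystyrene = (1/2.28 − 1/2.77)/(4πk) = 0.07759/(4π·0.0271) = 0.2278 K/W
ΣR = 2.727×10^-5 + 2.990×10^-5 + 0.4168 + 0.2278 = 0.6447 K/W
Q = ΔT/ΣR = (-183 °C − 19.3 °C)/0.6447 = -313.8 W
From the inner boundary to the aerogel blanket/expanded polystyrene interface, ΣR_partial = 0.4169 K/W.
T_interface = T_in − Q·ΣR_partial = -183 °C − (-313.8)(0.4169) = -52.2 °C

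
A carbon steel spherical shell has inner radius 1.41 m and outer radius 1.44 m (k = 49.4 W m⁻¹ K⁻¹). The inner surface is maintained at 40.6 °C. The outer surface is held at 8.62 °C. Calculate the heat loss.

Q = 4πk·ΔT/(1/r₁ − 1/r₂) = 4π × 49.4 × 31.98 / (1/1.41 − 1/1.44) = 1.34×10^6 W

Q = 1340 kW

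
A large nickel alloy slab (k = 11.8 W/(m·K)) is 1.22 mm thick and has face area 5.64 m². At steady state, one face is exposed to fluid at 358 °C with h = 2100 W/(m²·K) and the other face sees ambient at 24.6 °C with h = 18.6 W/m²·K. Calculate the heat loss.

Q = 34.6 kW

Treat each layer as a resistance in series:
  R_conv,in = 1/(hA) = 1/(2100·5.64) = 8.443×10^-5 K/W
  R_nickel alloy = L/(kA) = 0.00122/(11.8·5.64) = 1.833×10^-5 K/W
  R_conv,out = 1/(hA) = 1/(18.6·5.64) = 0.009533 K/W
ΣR = 8.443×10^-5 + 1.833×10^-5 + 0.009533 = 0.009636 K/W
Q = ΔT/ΣR = (358 °C − 24.6 °C)/0.009636 = 34600 W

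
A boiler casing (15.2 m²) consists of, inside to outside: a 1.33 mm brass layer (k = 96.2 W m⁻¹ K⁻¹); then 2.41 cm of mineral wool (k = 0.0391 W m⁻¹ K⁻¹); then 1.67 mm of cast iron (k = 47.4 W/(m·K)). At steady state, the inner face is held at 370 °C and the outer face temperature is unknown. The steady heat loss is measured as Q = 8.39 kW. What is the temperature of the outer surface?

T_out = 29.8 °C

Sum the resistances:
  R_brass = L/(kA) = 0.00133/(96.2·15.2) = 9.096×10^-7 K/W
  R_mineral wool = L/(kA) = 0.0241/(0.0391·15.2) = 0.04055 K/W
  R_cast iron = L/(kA) = 0.00167/(47.4·15.2) = 2.318×10^-6 K/W
ΣR = 0.04055 K/W
ΔT = Q·ΣR = 8390 × 0.04055 = 340.2 K
Heat flows outward, so T_out = T_in − ΔT = 370 − 340.2 = 29.8 °C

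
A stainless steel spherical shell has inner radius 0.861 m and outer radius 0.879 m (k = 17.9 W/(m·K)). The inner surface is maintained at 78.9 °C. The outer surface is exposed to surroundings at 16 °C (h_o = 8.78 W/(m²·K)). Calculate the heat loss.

Q = 5.31 kW

Series thermal resistances, inner to outer:
  R_stainless steel = (1/0.861 − 1/0.879)/(4πk) = 0.02378/(4π·17.9) = 1.057×10^-4 K/W
  R_conv,out = 1/(4πr²h) = 1/(4π·0.879²·8.78) = 0.01173 K/W
ΣR = 1.057×10^-4 + 0.01173 = 0.01184 K/W
Q = ΔT/ΣR = (78.9 °C − 16 °C)/0.01184 = 5310 W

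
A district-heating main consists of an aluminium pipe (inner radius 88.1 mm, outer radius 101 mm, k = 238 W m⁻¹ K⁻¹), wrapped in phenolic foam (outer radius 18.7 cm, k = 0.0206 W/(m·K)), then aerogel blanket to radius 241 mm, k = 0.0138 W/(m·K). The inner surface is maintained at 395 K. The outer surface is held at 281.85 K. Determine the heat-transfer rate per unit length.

Q' = 14.7 W/m

Series thermal resistances, inner to outer:
  R'_aluminium = ln(0.101/0.0881)/(2πk) = 0.1366/(2π·238) = 9.138×10^-5 m·K/W
  R'_phenolic foam = ln(0.187/0.101)/(2πk) = 0.6160/(2π·0.0206) = 4.759 m·K/W
  R'_aerogel blanket = ln(0.241/0.187)/(2πk) = 0.2537/(2π·0.0138) = 2.926 m·K/W
ΣR = 9.138×10^-5 + 4.759 + 2.926 = 7.685 m·K/W
Q' = ΔT/ΣR = (395 K − 281.85 K)/7.685 = 14.7 W/m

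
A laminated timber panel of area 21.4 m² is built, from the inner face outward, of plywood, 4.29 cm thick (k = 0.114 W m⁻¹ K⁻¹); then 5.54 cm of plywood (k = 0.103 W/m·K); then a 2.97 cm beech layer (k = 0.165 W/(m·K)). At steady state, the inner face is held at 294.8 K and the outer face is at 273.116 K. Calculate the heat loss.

Q = 424 W

Treat each layer as a resistance in series:
  R_plywood = L/(kA) = 0.0429/(0.114·21.4) = 0.01758 K/W
  R_plywood = L/(kA) = 0.0554/(0.103·21.4) = 0.02513 K/W
  R_beech = L/(kA) = 0.0297/(0.165·21.4) = 0.008411 K/W
ΣR = 0.01758 + 0.02513 + 0.008411 = 0.05112 K/W
Q = ΔT/ΣR = (294.8 K − 273.116 K)/0.05112 = 424 W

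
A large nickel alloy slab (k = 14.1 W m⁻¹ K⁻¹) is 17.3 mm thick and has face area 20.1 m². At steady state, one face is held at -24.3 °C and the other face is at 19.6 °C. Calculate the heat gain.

Q = 719 kW

Q = kA·ΔT/L = 14.1 × 20.1 × |-24.3 °C − 19.6 °C| / 0.0173 = 7.19×10^5 W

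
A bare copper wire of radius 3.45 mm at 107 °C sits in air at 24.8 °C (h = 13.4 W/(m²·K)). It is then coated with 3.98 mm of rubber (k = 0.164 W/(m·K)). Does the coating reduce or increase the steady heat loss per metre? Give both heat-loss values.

increases: 23.9 → 35.1 W/m

Critical radius for a cylinder: r_cr = k/h = 0.0122 m = 1.22 cm.
Outer radius after coating: r₂ = 0.00345 + 0.00398 = 0.00743 m.
Since r₁ < r_cr and r₂ ≤ r_cr, the coating moves toward the maximum at r_cr — heat loss rises.
Bare: R = 1/(2πr₁h) = 3.443 m·K/W; Q = 82.2/3.443 = 23.9 W/m.
Coated: R = R_cond + R_conv = 2.343 m·K/W; Q = 82.2/2.343 = 35.1 W/m.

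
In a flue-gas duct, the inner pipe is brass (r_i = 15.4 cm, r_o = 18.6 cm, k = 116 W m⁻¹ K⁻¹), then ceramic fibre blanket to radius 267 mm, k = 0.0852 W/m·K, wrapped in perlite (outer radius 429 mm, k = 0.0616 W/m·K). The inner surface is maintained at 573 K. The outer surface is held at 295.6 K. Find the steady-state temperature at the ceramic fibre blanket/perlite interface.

Treat each layer as a resistance in series:
  R'_brass = ln(0.186/0.154)/(2πk) = 0.1888/(2π·116) = 2.590×10^-4 m·K/W
  R'_ceramic fibre blanket = ln(0.267/0.186)/(2πk) = 0.3615/(2π·0.0852) = 0.6753 m·K/W
  R'_perlite = ln(0.429/0.267)/(2πk) = 0.4742/(2π·0.0616) = 1.225 m·K/W
ΣR = 2.590×10^-4 + 0.6753 + 1.225 = 1.901 m·K/W
Q' = ΔT/ΣR = (573 K − 295.6 K)/1.901 = 145.9 W/m
From the inner boundary to the ceramic fibre blanket/perlite interface, ΣR_partial = 0.6756 m·K/W.
T_interface = T_in − Q'·ΣR_partial = 573 K − (145.9)(0.6756) = 474 K

T = 474 K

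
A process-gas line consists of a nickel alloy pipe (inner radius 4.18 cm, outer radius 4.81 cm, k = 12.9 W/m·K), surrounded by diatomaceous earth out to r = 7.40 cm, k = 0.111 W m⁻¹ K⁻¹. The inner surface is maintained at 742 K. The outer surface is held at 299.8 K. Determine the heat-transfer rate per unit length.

Series thermal resistances, inner to outer:
  R'_nickel alloy = ln(0.0481/0.0418)/(2πk) = 0.1404/(2π·12.9) = 0.001732 m·K/W
  R'_diatomaceous earth = ln(0.0740/0.0481)/(2πk) = 0.4308/(2π·0.111) = 0.6177 m·K/W
ΣR = 0.001732 + 0.6177 = 0.6194 m·K/W
Q' = ΔT/ΣR = (742 K − 299.8 K)/0.6194 = 714 W/m

Q' = 714 W/m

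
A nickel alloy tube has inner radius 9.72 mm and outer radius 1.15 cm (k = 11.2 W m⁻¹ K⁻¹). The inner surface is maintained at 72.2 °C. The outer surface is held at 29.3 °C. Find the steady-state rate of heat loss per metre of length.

Q' = 2πk·ΔT/ln(r₂/r₁) = 2π × 11.2 × 42.9 / ln(0.0115/0.00972) = 18000 W/m

Q' = 18.0 kW/m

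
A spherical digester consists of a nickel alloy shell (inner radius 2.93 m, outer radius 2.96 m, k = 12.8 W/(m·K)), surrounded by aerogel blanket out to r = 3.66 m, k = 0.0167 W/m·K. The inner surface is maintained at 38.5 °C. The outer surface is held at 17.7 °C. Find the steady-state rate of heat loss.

Resistance network (inner→outer):
  R_nickel alloy = (1/2.93 − 1/2.96)/(4πk) = 0.003459/(4π·12.8) = 2.151×10^-5 K/W
  R_aerogel blanket = (1/2.96 − 1/3.66)/(4πk) = 0.06461/(4π·0.0167) = 0.3079 K/W
ΣR = 2.151×10^-5 + 0.3079 = 0.3079 K/W
Q = ΔT/ΣR = (38.5 °C − 17.7 °C)/0.3079 = 67.6 W

Q = 67.6 W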